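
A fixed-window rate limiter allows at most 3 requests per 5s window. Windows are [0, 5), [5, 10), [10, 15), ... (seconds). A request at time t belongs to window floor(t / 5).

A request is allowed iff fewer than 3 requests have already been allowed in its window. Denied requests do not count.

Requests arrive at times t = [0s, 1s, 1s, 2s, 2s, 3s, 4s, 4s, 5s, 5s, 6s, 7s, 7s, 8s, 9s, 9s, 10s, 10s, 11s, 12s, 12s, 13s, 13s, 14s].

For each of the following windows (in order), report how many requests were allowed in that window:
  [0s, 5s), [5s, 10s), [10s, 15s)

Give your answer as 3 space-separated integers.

Answer: 3 3 3

Derivation:
Processing requests:
  req#1 t=0s (window 0): ALLOW
  req#2 t=1s (window 0): ALLOW
  req#3 t=1s (window 0): ALLOW
  req#4 t=2s (window 0): DENY
  req#5 t=2s (window 0): DENY
  req#6 t=3s (window 0): DENY
  req#7 t=4s (window 0): DENY
  req#8 t=4s (window 0): DENY
  req#9 t=5s (window 1): ALLOW
  req#10 t=5s (window 1): ALLOW
  req#11 t=6s (window 1): ALLOW
  req#12 t=7s (window 1): DENY
  req#13 t=7s (window 1): DENY
  req#14 t=8s (window 1): DENY
  req#15 t=9s (window 1): DENY
  req#16 t=9s (window 1): DENY
  req#17 t=10s (window 2): ALLOW
  req#18 t=10s (window 2): ALLOW
  req#19 t=11s (window 2): ALLOW
  req#20 t=12s (window 2): DENY
  req#21 t=12s (window 2): DENY
  req#22 t=13s (window 2): DENY
  req#23 t=13s (window 2): DENY
  req#24 t=14s (window 2): DENY

Allowed counts by window: 3 3 3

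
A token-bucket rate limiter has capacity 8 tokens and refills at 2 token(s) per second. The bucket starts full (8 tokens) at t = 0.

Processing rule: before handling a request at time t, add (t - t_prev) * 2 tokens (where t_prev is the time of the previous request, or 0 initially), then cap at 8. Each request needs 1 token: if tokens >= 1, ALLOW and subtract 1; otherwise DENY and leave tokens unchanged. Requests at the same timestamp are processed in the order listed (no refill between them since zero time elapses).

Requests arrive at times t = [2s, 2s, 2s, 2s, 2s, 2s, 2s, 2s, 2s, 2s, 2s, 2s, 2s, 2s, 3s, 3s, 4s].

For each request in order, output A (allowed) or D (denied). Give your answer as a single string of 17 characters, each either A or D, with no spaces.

Simulating step by step:
  req#1 t=2s: ALLOW
  req#2 t=2s: ALLOW
  req#3 t=2s: ALLOW
  req#4 t=2s: ALLOW
  req#5 t=2s: ALLOW
  req#6 t=2s: ALLOW
  req#7 t=2s: ALLOW
  req#8 t=2s: ALLOW
  req#9 t=2s: DENY
  req#10 t=2s: DENY
  req#11 t=2s: DENY
  req#12 t=2s: DENY
  req#13 t=2s: DENY
  req#14 t=2s: DENY
  req#15 t=3s: ALLOW
  req#16 t=3s: ALLOW
  req#17 t=4s: ALLOW

Answer: AAAAAAAADDDDDDAAA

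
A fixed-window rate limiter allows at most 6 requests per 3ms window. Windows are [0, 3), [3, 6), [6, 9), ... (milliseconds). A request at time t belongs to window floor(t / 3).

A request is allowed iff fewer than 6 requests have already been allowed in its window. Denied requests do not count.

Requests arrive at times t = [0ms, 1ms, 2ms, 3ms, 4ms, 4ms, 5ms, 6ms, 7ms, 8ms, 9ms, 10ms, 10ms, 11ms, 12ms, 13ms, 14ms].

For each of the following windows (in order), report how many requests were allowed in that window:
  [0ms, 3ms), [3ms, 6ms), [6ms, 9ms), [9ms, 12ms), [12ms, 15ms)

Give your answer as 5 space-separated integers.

Processing requests:
  req#1 t=0ms (window 0): ALLOW
  req#2 t=1ms (window 0): ALLOW
  req#3 t=2ms (window 0): ALLOW
  req#4 t=3ms (window 1): ALLOW
  req#5 t=4ms (window 1): ALLOW
  req#6 t=4ms (window 1): ALLOW
  req#7 t=5ms (window 1): ALLOW
  req#8 t=6ms (window 2): ALLOW
  req#9 t=7ms (window 2): ALLOW
  req#10 t=8ms (window 2): ALLOW
  req#11 t=9ms (window 3): ALLOW
  req#12 t=10ms (window 3): ALLOW
  req#13 t=10ms (window 3): ALLOW
  req#14 t=11ms (window 3): ALLOW
  req#15 t=12ms (window 4): ALLOW
  req#16 t=13ms (window 4): ALLOW
  req#17 t=14ms (window 4): ALLOW

Allowed counts by window: 3 4 3 4 3

Answer: 3 4 3 4 3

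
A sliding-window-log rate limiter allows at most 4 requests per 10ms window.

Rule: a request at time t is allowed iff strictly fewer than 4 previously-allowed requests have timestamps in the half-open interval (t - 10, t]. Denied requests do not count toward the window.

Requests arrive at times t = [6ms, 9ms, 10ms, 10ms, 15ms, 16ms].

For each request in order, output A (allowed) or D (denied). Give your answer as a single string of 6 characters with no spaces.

Tracking allowed requests in the window:
  req#1 t=6ms: ALLOW
  req#2 t=9ms: ALLOW
  req#3 t=10ms: ALLOW
  req#4 t=10ms: ALLOW
  req#5 t=15ms: DENY
  req#6 t=16ms: ALLOW

Answer: AAAADA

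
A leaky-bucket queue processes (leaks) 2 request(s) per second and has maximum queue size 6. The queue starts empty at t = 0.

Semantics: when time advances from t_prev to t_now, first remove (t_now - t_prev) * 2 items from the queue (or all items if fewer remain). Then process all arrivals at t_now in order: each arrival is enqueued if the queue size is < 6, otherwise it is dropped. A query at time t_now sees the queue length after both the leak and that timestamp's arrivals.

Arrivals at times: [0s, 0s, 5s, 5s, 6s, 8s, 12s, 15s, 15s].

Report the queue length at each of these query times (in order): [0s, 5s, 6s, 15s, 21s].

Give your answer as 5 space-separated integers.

Queue lengths at query times:
  query t=0s: backlog = 2
  query t=5s: backlog = 2
  query t=6s: backlog = 1
  query t=15s: backlog = 2
  query t=21s: backlog = 0

Answer: 2 2 1 2 0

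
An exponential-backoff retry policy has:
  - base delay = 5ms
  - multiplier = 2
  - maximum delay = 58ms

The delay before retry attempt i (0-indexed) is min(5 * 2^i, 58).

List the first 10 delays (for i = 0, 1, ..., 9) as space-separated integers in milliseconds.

Answer: 5 10 20 40 58 58 58 58 58 58

Derivation:
Computing each delay:
  i=0: min(5*2^0, 58) = 5
  i=1: min(5*2^1, 58) = 10
  i=2: min(5*2^2, 58) = 20
  i=3: min(5*2^3, 58) = 40
  i=4: min(5*2^4, 58) = 58
  i=5: min(5*2^5, 58) = 58
  i=6: min(5*2^6, 58) = 58
  i=7: min(5*2^7, 58) = 58
  i=8: min(5*2^8, 58) = 58
  i=9: min(5*2^9, 58) = 58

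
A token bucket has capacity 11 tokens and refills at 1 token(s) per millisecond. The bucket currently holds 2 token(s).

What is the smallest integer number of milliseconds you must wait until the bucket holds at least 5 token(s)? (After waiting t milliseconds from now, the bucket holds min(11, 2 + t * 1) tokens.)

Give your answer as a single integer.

Answer: 3

Derivation:
Need 2 + t * 1 >= 5, so t >= 3/1.
Smallest integer t = ceil(3/1) = 3.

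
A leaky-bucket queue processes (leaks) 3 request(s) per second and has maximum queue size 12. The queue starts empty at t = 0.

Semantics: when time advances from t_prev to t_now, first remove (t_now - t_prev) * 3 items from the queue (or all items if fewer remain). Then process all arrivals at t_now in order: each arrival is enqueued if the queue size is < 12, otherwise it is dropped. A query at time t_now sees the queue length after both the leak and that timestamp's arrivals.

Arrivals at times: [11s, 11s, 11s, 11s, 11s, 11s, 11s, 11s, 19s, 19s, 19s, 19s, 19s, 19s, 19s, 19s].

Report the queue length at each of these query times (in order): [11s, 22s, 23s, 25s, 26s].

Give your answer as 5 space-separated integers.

Answer: 8 0 0 0 0

Derivation:
Queue lengths at query times:
  query t=11s: backlog = 8
  query t=22s: backlog = 0
  query t=23s: backlog = 0
  query t=25s: backlog = 0
  query t=26s: backlog = 0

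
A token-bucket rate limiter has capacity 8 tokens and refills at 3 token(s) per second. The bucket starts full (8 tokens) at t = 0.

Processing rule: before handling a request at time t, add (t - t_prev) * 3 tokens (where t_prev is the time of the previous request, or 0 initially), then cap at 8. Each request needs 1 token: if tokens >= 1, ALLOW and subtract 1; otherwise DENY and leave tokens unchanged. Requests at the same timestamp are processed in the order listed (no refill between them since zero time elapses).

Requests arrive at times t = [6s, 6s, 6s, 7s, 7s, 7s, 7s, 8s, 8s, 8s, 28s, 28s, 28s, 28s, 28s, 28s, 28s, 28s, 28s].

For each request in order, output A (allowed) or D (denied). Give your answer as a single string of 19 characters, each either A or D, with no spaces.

Answer: AAAAAAAAAAAAAAAAAAD

Derivation:
Simulating step by step:
  req#1 t=6s: ALLOW
  req#2 t=6s: ALLOW
  req#3 t=6s: ALLOW
  req#4 t=7s: ALLOW
  req#5 t=7s: ALLOW
  req#6 t=7s: ALLOW
  req#7 t=7s: ALLOW
  req#8 t=8s: ALLOW
  req#9 t=8s: ALLOW
  req#10 t=8s: ALLOW
  req#11 t=28s: ALLOW
  req#12 t=28s: ALLOW
  req#13 t=28s: ALLOW
  req#14 t=28s: ALLOW
  req#15 t=28s: ALLOW
  req#16 t=28s: ALLOW
  req#17 t=28s: ALLOW
  req#18 t=28s: ALLOW
  req#19 t=28s: DENY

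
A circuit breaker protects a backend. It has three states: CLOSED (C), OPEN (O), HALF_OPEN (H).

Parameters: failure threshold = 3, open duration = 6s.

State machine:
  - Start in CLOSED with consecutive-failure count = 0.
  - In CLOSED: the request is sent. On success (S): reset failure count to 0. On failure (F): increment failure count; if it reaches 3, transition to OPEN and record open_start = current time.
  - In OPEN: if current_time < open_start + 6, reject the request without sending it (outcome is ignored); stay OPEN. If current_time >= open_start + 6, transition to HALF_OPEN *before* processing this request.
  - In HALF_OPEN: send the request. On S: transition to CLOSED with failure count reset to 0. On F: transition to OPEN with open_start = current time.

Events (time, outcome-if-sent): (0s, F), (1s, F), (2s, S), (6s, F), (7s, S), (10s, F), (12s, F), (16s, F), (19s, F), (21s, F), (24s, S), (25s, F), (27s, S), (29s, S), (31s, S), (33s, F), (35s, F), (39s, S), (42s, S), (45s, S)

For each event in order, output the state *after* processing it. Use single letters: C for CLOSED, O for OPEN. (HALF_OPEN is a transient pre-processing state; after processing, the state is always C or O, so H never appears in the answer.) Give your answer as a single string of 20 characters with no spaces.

State after each event:
  event#1 t=0s outcome=F: state=CLOSED
  event#2 t=1s outcome=F: state=CLOSED
  event#3 t=2s outcome=S: state=CLOSED
  event#4 t=6s outcome=F: state=CLOSED
  event#5 t=7s outcome=S: state=CLOSED
  event#6 t=10s outcome=F: state=CLOSED
  event#7 t=12s outcome=F: state=CLOSED
  event#8 t=16s outcome=F: state=OPEN
  event#9 t=19s outcome=F: state=OPEN
  event#10 t=21s outcome=F: state=OPEN
  event#11 t=24s outcome=S: state=CLOSED
  event#12 t=25s outcome=F: state=CLOSED
  event#13 t=27s outcome=S: state=CLOSED
  event#14 t=29s outcome=S: state=CLOSED
  event#15 t=31s outcome=S: state=CLOSED
  event#16 t=33s outcome=F: state=CLOSED
  event#17 t=35s outcome=F: state=CLOSED
  event#18 t=39s outcome=S: state=CLOSED
  event#19 t=42s outcome=S: state=CLOSED
  event#20 t=45s outcome=S: state=CLOSED

Answer: CCCCCCCOOOCCCCCCCCCC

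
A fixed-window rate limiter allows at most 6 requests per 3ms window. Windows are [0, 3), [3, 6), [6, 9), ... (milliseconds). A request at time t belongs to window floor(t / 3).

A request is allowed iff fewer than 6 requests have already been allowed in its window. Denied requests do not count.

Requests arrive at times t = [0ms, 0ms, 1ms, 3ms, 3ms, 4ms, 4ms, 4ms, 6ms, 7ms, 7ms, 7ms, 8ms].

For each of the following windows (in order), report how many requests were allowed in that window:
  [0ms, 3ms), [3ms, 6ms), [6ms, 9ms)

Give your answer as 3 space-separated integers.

Answer: 3 5 5

Derivation:
Processing requests:
  req#1 t=0ms (window 0): ALLOW
  req#2 t=0ms (window 0): ALLOW
  req#3 t=1ms (window 0): ALLOW
  req#4 t=3ms (window 1): ALLOW
  req#5 t=3ms (window 1): ALLOW
  req#6 t=4ms (window 1): ALLOW
  req#7 t=4ms (window 1): ALLOW
  req#8 t=4ms (window 1): ALLOW
  req#9 t=6ms (window 2): ALLOW
  req#10 t=7ms (window 2): ALLOW
  req#11 t=7ms (window 2): ALLOW
  req#12 t=7ms (window 2): ALLOW
  req#13 t=8ms (window 2): ALLOW

Allowed counts by window: 3 5 5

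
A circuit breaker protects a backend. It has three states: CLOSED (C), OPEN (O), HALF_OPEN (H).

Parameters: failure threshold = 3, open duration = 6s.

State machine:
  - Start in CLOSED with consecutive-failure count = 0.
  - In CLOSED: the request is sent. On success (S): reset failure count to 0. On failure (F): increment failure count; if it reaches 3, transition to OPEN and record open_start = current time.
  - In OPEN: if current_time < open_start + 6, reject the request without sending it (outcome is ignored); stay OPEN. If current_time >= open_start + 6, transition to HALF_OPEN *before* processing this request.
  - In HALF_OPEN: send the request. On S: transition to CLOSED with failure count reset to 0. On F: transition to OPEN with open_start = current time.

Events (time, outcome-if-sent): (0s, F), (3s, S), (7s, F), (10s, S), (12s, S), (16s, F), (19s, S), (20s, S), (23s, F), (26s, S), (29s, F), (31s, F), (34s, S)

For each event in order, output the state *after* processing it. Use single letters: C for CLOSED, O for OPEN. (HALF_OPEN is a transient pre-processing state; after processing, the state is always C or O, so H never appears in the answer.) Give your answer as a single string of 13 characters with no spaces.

State after each event:
  event#1 t=0s outcome=F: state=CLOSED
  event#2 t=3s outcome=S: state=CLOSED
  event#3 t=7s outcome=F: state=CLOSED
  event#4 t=10s outcome=S: state=CLOSED
  event#5 t=12s outcome=S: state=CLOSED
  event#6 t=16s outcome=F: state=CLOSED
  event#7 t=19s outcome=S: state=CLOSED
  event#8 t=20s outcome=S: state=CLOSED
  event#9 t=23s outcome=F: state=CLOSED
  event#10 t=26s outcome=S: state=CLOSED
  event#11 t=29s outcome=F: state=CLOSED
  event#12 t=31s outcome=F: state=CLOSED
  event#13 t=34s outcome=S: state=CLOSED

Answer: CCCCCCCCCCCCC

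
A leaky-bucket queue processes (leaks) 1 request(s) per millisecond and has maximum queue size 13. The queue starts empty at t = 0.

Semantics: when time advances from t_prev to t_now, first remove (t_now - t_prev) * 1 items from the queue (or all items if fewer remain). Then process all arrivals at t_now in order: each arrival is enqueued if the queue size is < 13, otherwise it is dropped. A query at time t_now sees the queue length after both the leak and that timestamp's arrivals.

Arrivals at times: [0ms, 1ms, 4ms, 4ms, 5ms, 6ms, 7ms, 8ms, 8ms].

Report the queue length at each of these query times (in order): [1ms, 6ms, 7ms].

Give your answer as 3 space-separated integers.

Answer: 1 2 2

Derivation:
Queue lengths at query times:
  query t=1ms: backlog = 1
  query t=6ms: backlog = 2
  query t=7ms: backlog = 2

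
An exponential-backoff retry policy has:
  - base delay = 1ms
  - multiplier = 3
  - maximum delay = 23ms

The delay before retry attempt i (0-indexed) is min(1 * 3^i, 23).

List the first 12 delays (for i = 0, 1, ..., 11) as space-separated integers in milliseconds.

Computing each delay:
  i=0: min(1*3^0, 23) = 1
  i=1: min(1*3^1, 23) = 3
  i=2: min(1*3^2, 23) = 9
  i=3: min(1*3^3, 23) = 23
  i=4: min(1*3^4, 23) = 23
  i=5: min(1*3^5, 23) = 23
  i=6: min(1*3^6, 23) = 23
  i=7: min(1*3^7, 23) = 23
  i=8: min(1*3^8, 23) = 23
  i=9: min(1*3^9, 23) = 23
  i=10: min(1*3^10, 23) = 23
  i=11: min(1*3^11, 23) = 23

Answer: 1 3 9 23 23 23 23 23 23 23 23 23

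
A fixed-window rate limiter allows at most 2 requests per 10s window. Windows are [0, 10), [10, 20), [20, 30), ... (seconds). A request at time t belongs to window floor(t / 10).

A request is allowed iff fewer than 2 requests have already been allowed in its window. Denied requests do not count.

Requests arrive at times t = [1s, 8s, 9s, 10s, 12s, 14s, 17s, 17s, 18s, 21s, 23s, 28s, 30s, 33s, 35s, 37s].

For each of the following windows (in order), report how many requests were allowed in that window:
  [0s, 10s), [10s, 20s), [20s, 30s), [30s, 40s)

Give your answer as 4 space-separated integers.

Answer: 2 2 2 2

Derivation:
Processing requests:
  req#1 t=1s (window 0): ALLOW
  req#2 t=8s (window 0): ALLOW
  req#3 t=9s (window 0): DENY
  req#4 t=10s (window 1): ALLOW
  req#5 t=12s (window 1): ALLOW
  req#6 t=14s (window 1): DENY
  req#7 t=17s (window 1): DENY
  req#8 t=17s (window 1): DENY
  req#9 t=18s (window 1): DENY
  req#10 t=21s (window 2): ALLOW
  req#11 t=23s (window 2): ALLOW
  req#12 t=28s (window 2): DENY
  req#13 t=30s (window 3): ALLOW
  req#14 t=33s (window 3): ALLOW
  req#15 t=35s (window 3): DENY
  req#16 t=37s (window 3): DENY

Allowed counts by window: 2 2 2 2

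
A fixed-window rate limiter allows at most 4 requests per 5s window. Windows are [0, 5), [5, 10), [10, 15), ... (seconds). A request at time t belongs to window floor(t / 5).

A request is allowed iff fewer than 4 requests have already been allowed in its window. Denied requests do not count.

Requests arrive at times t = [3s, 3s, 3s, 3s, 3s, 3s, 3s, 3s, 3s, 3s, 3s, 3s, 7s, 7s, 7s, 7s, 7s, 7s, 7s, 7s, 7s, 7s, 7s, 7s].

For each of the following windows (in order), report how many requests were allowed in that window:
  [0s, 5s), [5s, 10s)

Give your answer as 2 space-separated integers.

Answer: 4 4

Derivation:
Processing requests:
  req#1 t=3s (window 0): ALLOW
  req#2 t=3s (window 0): ALLOW
  req#3 t=3s (window 0): ALLOW
  req#4 t=3s (window 0): ALLOW
  req#5 t=3s (window 0): DENY
  req#6 t=3s (window 0): DENY
  req#7 t=3s (window 0): DENY
  req#8 t=3s (window 0): DENY
  req#9 t=3s (window 0): DENY
  req#10 t=3s (window 0): DENY
  req#11 t=3s (window 0): DENY
  req#12 t=3s (window 0): DENY
  req#13 t=7s (window 1): ALLOW
  req#14 t=7s (window 1): ALLOW
  req#15 t=7s (window 1): ALLOW
  req#16 t=7s (window 1): ALLOW
  req#17 t=7s (window 1): DENY
  req#18 t=7s (window 1): DENY
  req#19 t=7s (window 1): DENY
  req#20 t=7s (window 1): DENY
  req#21 t=7s (window 1): DENY
  req#22 t=7s (window 1): DENY
  req#23 t=7s (window 1): DENY
  req#24 t=7s (window 1): DENY

Allowed counts by window: 4 4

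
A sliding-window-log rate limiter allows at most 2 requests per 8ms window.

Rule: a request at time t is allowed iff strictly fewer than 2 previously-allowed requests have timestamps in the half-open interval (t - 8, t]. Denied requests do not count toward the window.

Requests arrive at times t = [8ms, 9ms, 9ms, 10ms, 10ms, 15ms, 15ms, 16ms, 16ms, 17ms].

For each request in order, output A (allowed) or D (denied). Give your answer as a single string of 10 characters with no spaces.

Answer: AADDDDDADA

Derivation:
Tracking allowed requests in the window:
  req#1 t=8ms: ALLOW
  req#2 t=9ms: ALLOW
  req#3 t=9ms: DENY
  req#4 t=10ms: DENY
  req#5 t=10ms: DENY
  req#6 t=15ms: DENY
  req#7 t=15ms: DENY
  req#8 t=16ms: ALLOW
  req#9 t=16ms: DENY
  req#10 t=17ms: ALLOW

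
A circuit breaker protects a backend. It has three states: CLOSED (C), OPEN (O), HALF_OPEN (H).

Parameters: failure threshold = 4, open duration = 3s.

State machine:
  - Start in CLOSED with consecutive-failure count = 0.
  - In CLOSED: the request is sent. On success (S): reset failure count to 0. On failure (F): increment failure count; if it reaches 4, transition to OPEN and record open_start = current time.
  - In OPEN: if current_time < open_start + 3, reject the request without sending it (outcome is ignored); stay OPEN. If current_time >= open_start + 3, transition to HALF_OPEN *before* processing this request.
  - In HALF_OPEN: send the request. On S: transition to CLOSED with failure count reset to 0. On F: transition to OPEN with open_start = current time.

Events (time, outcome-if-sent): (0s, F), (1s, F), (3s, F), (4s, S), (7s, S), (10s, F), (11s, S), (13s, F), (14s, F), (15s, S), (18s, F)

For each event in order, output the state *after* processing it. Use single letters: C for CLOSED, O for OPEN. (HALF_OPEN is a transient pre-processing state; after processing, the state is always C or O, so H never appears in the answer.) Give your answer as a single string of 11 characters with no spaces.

Answer: CCCCCCCCCCC

Derivation:
State after each event:
  event#1 t=0s outcome=F: state=CLOSED
  event#2 t=1s outcome=F: state=CLOSED
  event#3 t=3s outcome=F: state=CLOSED
  event#4 t=4s outcome=S: state=CLOSED
  event#5 t=7s outcome=S: state=CLOSED
  event#6 t=10s outcome=F: state=CLOSED
  event#7 t=11s outcome=S: state=CLOSED
  event#8 t=13s outcome=F: state=CLOSED
  event#9 t=14s outcome=F: state=CLOSED
  event#10 t=15s outcome=S: state=CLOSED
  event#11 t=18s outcome=F: state=CLOSED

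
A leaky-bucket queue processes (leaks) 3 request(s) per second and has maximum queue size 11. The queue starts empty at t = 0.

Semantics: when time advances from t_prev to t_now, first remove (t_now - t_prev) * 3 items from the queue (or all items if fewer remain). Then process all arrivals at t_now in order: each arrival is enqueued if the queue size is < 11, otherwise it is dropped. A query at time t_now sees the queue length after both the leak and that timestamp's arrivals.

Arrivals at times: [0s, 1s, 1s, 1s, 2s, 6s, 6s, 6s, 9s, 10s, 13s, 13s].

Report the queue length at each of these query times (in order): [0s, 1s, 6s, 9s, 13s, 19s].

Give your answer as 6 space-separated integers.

Queue lengths at query times:
  query t=0s: backlog = 1
  query t=1s: backlog = 3
  query t=6s: backlog = 3
  query t=9s: backlog = 1
  query t=13s: backlog = 2
  query t=19s: backlog = 0

Answer: 1 3 3 1 2 0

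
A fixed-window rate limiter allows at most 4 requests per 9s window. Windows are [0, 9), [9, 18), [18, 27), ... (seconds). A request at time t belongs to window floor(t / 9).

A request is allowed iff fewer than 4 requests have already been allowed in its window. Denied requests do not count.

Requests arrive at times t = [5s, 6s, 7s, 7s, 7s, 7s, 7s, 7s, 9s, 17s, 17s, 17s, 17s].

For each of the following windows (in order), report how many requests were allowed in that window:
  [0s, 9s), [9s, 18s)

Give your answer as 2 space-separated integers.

Answer: 4 4

Derivation:
Processing requests:
  req#1 t=5s (window 0): ALLOW
  req#2 t=6s (window 0): ALLOW
  req#3 t=7s (window 0): ALLOW
  req#4 t=7s (window 0): ALLOW
  req#5 t=7s (window 0): DENY
  req#6 t=7s (window 0): DENY
  req#7 t=7s (window 0): DENY
  req#8 t=7s (window 0): DENY
  req#9 t=9s (window 1): ALLOW
  req#10 t=17s (window 1): ALLOW
  req#11 t=17s (window 1): ALLOW
  req#12 t=17s (window 1): ALLOW
  req#13 t=17s (window 1): DENY

Allowed counts by window: 4 4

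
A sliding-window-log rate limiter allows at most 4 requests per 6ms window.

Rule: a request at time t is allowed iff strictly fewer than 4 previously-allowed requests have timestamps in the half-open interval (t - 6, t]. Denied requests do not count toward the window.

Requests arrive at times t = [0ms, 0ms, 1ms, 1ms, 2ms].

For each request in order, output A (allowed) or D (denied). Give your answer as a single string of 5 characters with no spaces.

Answer: AAAAD

Derivation:
Tracking allowed requests in the window:
  req#1 t=0ms: ALLOW
  req#2 t=0ms: ALLOW
  req#3 t=1ms: ALLOW
  req#4 t=1ms: ALLOW
  req#5 t=2ms: DENY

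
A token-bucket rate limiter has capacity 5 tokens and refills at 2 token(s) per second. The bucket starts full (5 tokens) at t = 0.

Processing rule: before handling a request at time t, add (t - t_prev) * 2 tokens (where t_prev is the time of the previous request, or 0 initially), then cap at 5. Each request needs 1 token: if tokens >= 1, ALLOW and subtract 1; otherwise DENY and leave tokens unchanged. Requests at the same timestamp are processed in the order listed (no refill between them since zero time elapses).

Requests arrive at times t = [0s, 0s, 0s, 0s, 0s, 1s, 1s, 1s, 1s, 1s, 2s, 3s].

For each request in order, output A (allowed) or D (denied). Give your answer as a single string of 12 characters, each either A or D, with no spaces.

Simulating step by step:
  req#1 t=0s: ALLOW
  req#2 t=0s: ALLOW
  req#3 t=0s: ALLOW
  req#4 t=0s: ALLOW
  req#5 t=0s: ALLOW
  req#6 t=1s: ALLOW
  req#7 t=1s: ALLOW
  req#8 t=1s: DENY
  req#9 t=1s: DENY
  req#10 t=1s: DENY
  req#11 t=2s: ALLOW
  req#12 t=3s: ALLOW

Answer: AAAAAAADDDAA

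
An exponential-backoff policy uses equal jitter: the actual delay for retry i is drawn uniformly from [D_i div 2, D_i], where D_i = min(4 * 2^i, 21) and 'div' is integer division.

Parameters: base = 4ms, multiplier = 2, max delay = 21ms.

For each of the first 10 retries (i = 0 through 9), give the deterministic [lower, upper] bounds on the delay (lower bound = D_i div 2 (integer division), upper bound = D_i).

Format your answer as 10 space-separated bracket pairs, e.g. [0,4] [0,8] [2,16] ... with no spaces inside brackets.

Answer: [2,4] [4,8] [8,16] [10,21] [10,21] [10,21] [10,21] [10,21] [10,21] [10,21]

Derivation:
Computing bounds per retry:
  i=0: D_i=min(4*2^0,21)=4, bounds=[2,4]
  i=1: D_i=min(4*2^1,21)=8, bounds=[4,8]
  i=2: D_i=min(4*2^2,21)=16, bounds=[8,16]
  i=3: D_i=min(4*2^3,21)=21, bounds=[10,21]
  i=4: D_i=min(4*2^4,21)=21, bounds=[10,21]
  i=5: D_i=min(4*2^5,21)=21, bounds=[10,21]
  i=6: D_i=min(4*2^6,21)=21, bounds=[10,21]
  i=7: D_i=min(4*2^7,21)=21, bounds=[10,21]
  i=8: D_i=min(4*2^8,21)=21, bounds=[10,21]
  i=9: D_i=min(4*2^9,21)=21, bounds=[10,21]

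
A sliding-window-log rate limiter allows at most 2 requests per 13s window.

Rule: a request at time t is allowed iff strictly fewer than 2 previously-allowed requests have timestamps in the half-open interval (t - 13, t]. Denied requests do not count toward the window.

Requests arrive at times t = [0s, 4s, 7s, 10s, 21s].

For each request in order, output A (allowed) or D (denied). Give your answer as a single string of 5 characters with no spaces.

Tracking allowed requests in the window:
  req#1 t=0s: ALLOW
  req#2 t=4s: ALLOW
  req#3 t=7s: DENY
  req#4 t=10s: DENY
  req#5 t=21s: ALLOW

Answer: AADDA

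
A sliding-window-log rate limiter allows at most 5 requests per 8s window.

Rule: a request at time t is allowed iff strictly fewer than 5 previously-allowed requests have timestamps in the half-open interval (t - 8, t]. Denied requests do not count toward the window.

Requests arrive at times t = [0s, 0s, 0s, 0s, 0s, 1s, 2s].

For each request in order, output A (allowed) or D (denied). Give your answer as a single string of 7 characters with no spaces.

Tracking allowed requests in the window:
  req#1 t=0s: ALLOW
  req#2 t=0s: ALLOW
  req#3 t=0s: ALLOW
  req#4 t=0s: ALLOW
  req#5 t=0s: ALLOW
  req#6 t=1s: DENY
  req#7 t=2s: DENY

Answer: AAAAADD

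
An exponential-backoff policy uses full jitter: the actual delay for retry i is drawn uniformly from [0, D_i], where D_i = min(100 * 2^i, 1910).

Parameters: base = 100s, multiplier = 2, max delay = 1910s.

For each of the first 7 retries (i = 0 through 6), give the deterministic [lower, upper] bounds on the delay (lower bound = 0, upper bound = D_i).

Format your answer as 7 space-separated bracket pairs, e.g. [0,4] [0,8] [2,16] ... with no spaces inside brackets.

Answer: [0,100] [0,200] [0,400] [0,800] [0,1600] [0,1910] [0,1910]

Derivation:
Computing bounds per retry:
  i=0: D_i=min(100*2^0,1910)=100, bounds=[0,100]
  i=1: D_i=min(100*2^1,1910)=200, bounds=[0,200]
  i=2: D_i=min(100*2^2,1910)=400, bounds=[0,400]
  i=3: D_i=min(100*2^3,1910)=800, bounds=[0,800]
  i=4: D_i=min(100*2^4,1910)=1600, bounds=[0,1600]
  i=5: D_i=min(100*2^5,1910)=1910, bounds=[0,1910]
  i=6: D_i=min(100*2^6,1910)=1910, bounds=[0,1910]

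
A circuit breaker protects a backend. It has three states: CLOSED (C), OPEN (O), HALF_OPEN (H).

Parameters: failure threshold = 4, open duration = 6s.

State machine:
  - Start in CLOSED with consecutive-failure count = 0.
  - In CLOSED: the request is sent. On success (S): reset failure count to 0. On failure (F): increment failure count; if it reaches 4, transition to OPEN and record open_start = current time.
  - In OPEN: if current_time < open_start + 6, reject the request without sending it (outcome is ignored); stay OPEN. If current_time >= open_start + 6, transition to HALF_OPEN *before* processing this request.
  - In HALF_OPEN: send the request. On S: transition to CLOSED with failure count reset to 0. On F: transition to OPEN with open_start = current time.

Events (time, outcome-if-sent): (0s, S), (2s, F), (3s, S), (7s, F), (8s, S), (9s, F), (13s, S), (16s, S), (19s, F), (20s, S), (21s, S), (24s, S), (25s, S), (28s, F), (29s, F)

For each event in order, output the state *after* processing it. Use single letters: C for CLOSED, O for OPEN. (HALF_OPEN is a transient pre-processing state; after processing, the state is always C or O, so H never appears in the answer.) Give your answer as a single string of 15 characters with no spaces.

Answer: CCCCCCCCCCCCCCC

Derivation:
State after each event:
  event#1 t=0s outcome=S: state=CLOSED
  event#2 t=2s outcome=F: state=CLOSED
  event#3 t=3s outcome=S: state=CLOSED
  event#4 t=7s outcome=F: state=CLOSED
  event#5 t=8s outcome=S: state=CLOSED
  event#6 t=9s outcome=F: state=CLOSED
  event#7 t=13s outcome=S: state=CLOSED
  event#8 t=16s outcome=S: state=CLOSED
  event#9 t=19s outcome=F: state=CLOSED
  event#10 t=20s outcome=S: state=CLOSED
  event#11 t=21s outcome=S: state=CLOSED
  event#12 t=24s outcome=S: state=CLOSED
  event#13 t=25s outcome=S: state=CLOSED
  event#14 t=28s outcome=F: state=CLOSED
  event#15 t=29s outcome=F: state=CLOSED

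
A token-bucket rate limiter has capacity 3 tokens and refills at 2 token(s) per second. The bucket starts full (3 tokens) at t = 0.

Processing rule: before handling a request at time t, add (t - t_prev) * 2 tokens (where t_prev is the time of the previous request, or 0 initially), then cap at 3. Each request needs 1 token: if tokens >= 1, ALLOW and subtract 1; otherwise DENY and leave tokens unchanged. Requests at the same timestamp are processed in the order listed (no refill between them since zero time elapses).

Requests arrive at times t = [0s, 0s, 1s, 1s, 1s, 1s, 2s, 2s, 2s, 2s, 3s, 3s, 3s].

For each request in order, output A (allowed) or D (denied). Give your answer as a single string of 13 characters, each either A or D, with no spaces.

Simulating step by step:
  req#1 t=0s: ALLOW
  req#2 t=0s: ALLOW
  req#3 t=1s: ALLOW
  req#4 t=1s: ALLOW
  req#5 t=1s: ALLOW
  req#6 t=1s: DENY
  req#7 t=2s: ALLOW
  req#8 t=2s: ALLOW
  req#9 t=2s: DENY
  req#10 t=2s: DENY
  req#11 t=3s: ALLOW
  req#12 t=3s: ALLOW
  req#13 t=3s: DENY

Answer: AAAAADAADDAAD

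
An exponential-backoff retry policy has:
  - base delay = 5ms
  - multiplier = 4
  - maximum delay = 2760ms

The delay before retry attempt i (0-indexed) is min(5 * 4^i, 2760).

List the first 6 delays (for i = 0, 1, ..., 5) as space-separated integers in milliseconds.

Computing each delay:
  i=0: min(5*4^0, 2760) = 5
  i=1: min(5*4^1, 2760) = 20
  i=2: min(5*4^2, 2760) = 80
  i=3: min(5*4^3, 2760) = 320
  i=4: min(5*4^4, 2760) = 1280
  i=5: min(5*4^5, 2760) = 2760

Answer: 5 20 80 320 1280 2760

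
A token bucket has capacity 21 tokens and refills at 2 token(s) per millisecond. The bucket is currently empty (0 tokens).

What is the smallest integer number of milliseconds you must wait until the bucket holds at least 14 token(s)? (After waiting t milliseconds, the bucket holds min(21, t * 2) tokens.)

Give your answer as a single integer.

Answer: 7

Derivation:
Need t * 2 >= 14, so t >= 14/2.
Smallest integer t = ceil(14/2) = 7.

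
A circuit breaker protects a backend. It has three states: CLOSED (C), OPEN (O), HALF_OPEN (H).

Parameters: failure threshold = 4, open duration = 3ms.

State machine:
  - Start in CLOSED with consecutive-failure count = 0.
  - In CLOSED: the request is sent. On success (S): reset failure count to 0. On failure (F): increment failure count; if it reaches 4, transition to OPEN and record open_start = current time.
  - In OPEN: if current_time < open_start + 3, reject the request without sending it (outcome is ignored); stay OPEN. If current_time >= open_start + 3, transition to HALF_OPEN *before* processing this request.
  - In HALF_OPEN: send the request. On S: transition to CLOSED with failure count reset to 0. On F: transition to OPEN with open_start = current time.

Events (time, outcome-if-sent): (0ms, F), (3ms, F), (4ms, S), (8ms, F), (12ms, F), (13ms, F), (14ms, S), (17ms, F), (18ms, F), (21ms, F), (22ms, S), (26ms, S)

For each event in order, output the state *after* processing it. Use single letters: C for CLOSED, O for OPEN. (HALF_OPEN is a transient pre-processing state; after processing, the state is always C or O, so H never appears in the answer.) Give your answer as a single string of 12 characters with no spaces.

Answer: CCCCCCCCCCCC

Derivation:
State after each event:
  event#1 t=0ms outcome=F: state=CLOSED
  event#2 t=3ms outcome=F: state=CLOSED
  event#3 t=4ms outcome=S: state=CLOSED
  event#4 t=8ms outcome=F: state=CLOSED
  event#5 t=12ms outcome=F: state=CLOSED
  event#6 t=13ms outcome=F: state=CLOSED
  event#7 t=14ms outcome=S: state=CLOSED
  event#8 t=17ms outcome=F: state=CLOSED
  event#9 t=18ms outcome=F: state=CLOSED
  event#10 t=21ms outcome=F: state=CLOSED
  event#11 t=22ms outcome=S: state=CLOSED
  event#12 t=26ms outcome=S: state=CLOSED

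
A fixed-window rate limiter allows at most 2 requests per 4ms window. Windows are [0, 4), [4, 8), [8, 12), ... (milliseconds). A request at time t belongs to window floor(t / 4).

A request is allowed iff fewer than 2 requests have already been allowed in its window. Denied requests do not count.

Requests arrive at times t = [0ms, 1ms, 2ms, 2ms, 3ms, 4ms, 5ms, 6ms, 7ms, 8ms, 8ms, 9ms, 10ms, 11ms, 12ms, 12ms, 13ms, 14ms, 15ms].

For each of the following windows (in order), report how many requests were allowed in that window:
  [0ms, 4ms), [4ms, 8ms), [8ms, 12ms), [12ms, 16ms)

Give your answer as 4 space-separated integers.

Answer: 2 2 2 2

Derivation:
Processing requests:
  req#1 t=0ms (window 0): ALLOW
  req#2 t=1ms (window 0): ALLOW
  req#3 t=2ms (window 0): DENY
  req#4 t=2ms (window 0): DENY
  req#5 t=3ms (window 0): DENY
  req#6 t=4ms (window 1): ALLOW
  req#7 t=5ms (window 1): ALLOW
  req#8 t=6ms (window 1): DENY
  req#9 t=7ms (window 1): DENY
  req#10 t=8ms (window 2): ALLOW
  req#11 t=8ms (window 2): ALLOW
  req#12 t=9ms (window 2): DENY
  req#13 t=10ms (window 2): DENY
  req#14 t=11ms (window 2): DENY
  req#15 t=12ms (window 3): ALLOW
  req#16 t=12ms (window 3): ALLOW
  req#17 t=13ms (window 3): DENY
  req#18 t=14ms (window 3): DENY
  req#19 t=15ms (window 3): DENY

Allowed counts by window: 2 2 2 2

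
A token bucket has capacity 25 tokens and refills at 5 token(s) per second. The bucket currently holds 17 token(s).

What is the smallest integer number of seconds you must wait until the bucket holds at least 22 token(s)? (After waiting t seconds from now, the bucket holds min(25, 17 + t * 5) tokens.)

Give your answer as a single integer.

Need 17 + t * 5 >= 22, so t >= 5/5.
Smallest integer t = ceil(5/5) = 1.

Answer: 1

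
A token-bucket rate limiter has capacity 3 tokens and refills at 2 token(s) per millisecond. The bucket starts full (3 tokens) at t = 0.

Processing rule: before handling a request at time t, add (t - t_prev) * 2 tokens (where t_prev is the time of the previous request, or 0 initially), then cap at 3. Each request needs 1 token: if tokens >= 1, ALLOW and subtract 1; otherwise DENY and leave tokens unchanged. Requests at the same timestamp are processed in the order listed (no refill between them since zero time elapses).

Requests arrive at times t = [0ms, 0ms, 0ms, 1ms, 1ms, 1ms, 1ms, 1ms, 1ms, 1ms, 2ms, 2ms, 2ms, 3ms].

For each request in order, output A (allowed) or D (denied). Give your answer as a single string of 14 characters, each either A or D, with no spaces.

Simulating step by step:
  req#1 t=0ms: ALLOW
  req#2 t=0ms: ALLOW
  req#3 t=0ms: ALLOW
  req#4 t=1ms: ALLOW
  req#5 t=1ms: ALLOW
  req#6 t=1ms: DENY
  req#7 t=1ms: DENY
  req#8 t=1ms: DENY
  req#9 t=1ms: DENY
  req#10 t=1ms: DENY
  req#11 t=2ms: ALLOW
  req#12 t=2ms: ALLOW
  req#13 t=2ms: DENY
  req#14 t=3ms: ALLOW

Answer: AAAAADDDDDAADA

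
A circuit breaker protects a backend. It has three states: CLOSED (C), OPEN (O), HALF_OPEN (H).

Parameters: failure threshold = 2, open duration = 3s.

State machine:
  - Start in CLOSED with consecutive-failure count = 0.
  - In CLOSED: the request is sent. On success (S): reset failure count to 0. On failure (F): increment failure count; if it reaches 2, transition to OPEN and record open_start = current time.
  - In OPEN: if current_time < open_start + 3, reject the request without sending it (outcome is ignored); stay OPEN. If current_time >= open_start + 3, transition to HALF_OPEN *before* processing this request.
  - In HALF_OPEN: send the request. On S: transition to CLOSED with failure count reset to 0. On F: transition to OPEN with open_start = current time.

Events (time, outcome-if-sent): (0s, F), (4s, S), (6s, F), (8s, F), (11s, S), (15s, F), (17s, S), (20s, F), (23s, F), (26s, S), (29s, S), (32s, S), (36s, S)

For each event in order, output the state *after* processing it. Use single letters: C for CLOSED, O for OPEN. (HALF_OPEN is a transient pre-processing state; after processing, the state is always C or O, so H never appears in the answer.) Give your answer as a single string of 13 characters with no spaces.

State after each event:
  event#1 t=0s outcome=F: state=CLOSED
  event#2 t=4s outcome=S: state=CLOSED
  event#3 t=6s outcome=F: state=CLOSED
  event#4 t=8s outcome=F: state=OPEN
  event#5 t=11s outcome=S: state=CLOSED
  event#6 t=15s outcome=F: state=CLOSED
  event#7 t=17s outcome=S: state=CLOSED
  event#8 t=20s outcome=F: state=CLOSED
  event#9 t=23s outcome=F: state=OPEN
  event#10 t=26s outcome=S: state=CLOSED
  event#11 t=29s outcome=S: state=CLOSED
  event#12 t=32s outcome=S: state=CLOSED
  event#13 t=36s outcome=S: state=CLOSED

Answer: CCCOCCCCOCCCC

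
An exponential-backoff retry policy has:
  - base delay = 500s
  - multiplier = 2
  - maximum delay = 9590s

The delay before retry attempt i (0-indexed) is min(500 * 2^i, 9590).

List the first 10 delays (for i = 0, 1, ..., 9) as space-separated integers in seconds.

Computing each delay:
  i=0: min(500*2^0, 9590) = 500
  i=1: min(500*2^1, 9590) = 1000
  i=2: min(500*2^2, 9590) = 2000
  i=3: min(500*2^3, 9590) = 4000
  i=4: min(500*2^4, 9590) = 8000
  i=5: min(500*2^5, 9590) = 9590
  i=6: min(500*2^6, 9590) = 9590
  i=7: min(500*2^7, 9590) = 9590
  i=8: min(500*2^8, 9590) = 9590
  i=9: min(500*2^9, 9590) = 9590

Answer: 500 1000 2000 4000 8000 9590 9590 9590 9590 9590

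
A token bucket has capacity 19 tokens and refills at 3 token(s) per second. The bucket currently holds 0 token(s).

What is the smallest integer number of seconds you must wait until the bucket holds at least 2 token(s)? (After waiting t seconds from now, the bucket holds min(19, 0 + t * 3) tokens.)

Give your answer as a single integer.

Need 0 + t * 3 >= 2, so t >= 2/3.
Smallest integer t = ceil(2/3) = 1.

Answer: 1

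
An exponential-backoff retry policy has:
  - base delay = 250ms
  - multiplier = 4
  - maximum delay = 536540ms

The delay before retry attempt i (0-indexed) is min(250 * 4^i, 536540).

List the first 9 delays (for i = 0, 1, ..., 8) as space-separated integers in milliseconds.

Computing each delay:
  i=0: min(250*4^0, 536540) = 250
  i=1: min(250*4^1, 536540) = 1000
  i=2: min(250*4^2, 536540) = 4000
  i=3: min(250*4^3, 536540) = 16000
  i=4: min(250*4^4, 536540) = 64000
  i=5: min(250*4^5, 536540) = 256000
  i=6: min(250*4^6, 536540) = 536540
  i=7: min(250*4^7, 536540) = 536540
  i=8: min(250*4^8, 536540) = 536540

Answer: 250 1000 4000 16000 64000 256000 536540 536540 536540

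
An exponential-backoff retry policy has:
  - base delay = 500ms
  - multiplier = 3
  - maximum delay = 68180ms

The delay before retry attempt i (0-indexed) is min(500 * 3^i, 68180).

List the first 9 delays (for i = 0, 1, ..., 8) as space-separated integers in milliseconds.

Computing each delay:
  i=0: min(500*3^0, 68180) = 500
  i=1: min(500*3^1, 68180) = 1500
  i=2: min(500*3^2, 68180) = 4500
  i=3: min(500*3^3, 68180) = 13500
  i=4: min(500*3^4, 68180) = 40500
  i=5: min(500*3^5, 68180) = 68180
  i=6: min(500*3^6, 68180) = 68180
  i=7: min(500*3^7, 68180) = 68180
  i=8: min(500*3^8, 68180) = 68180

Answer: 500 1500 4500 13500 40500 68180 68180 68180 68180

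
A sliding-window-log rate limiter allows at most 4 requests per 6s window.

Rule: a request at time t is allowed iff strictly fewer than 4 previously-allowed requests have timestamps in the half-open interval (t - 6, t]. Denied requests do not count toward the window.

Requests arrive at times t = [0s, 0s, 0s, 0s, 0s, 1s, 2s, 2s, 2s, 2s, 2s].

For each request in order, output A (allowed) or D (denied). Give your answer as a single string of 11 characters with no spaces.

Answer: AAAADDDDDDD

Derivation:
Tracking allowed requests in the window:
  req#1 t=0s: ALLOW
  req#2 t=0s: ALLOW
  req#3 t=0s: ALLOW
  req#4 t=0s: ALLOW
  req#5 t=0s: DENY
  req#6 t=1s: DENY
  req#7 t=2s: DENY
  req#8 t=2s: DENY
  req#9 t=2s: DENY
  req#10 t=2s: DENY
  req#11 t=2s: DENY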